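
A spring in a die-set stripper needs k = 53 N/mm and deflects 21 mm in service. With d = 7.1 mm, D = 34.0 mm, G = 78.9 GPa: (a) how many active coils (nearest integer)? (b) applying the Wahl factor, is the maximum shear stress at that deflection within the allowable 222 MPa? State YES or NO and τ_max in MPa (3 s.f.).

(a) 12 coils; (b) NO, τ_max = 358 MPa

N_a = Gd⁴/(8D³k) = (78.9×10³)(7.1⁴)/(8·34.0³·53) = 12.03 → N_a = 12
Actual rate k = Gd⁴/(8D³·12) = 53.138 N/mm
Working load F = kδ = 53.138·21 = 1115.9 N
C = 34.0/7.1 = 4.7887; K_W = (4C−1)/(4C−4)+0.615/C = 1.3264
τ_max = K_W·8FD/(πd³) = 1.3264·269.94 = 358.04 MPa
τ_max > 222 MPa → exceeds allowable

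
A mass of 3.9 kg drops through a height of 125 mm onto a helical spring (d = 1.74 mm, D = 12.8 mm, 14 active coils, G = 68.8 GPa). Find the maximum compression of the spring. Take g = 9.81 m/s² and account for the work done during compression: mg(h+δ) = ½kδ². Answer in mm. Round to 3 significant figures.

k = Gd⁴/(8D³N_a) = (68.8×10³)(1.74⁴)/(8·12.8³·14) = 2.685 N/mm
W = mg = 3.9 × 9.81 = 38.259 N
½kδ² − Wδ − Wh = 0 → δ = (W + √(W² + 2kWh))/k
δ = (38.259 + √(1463.8 + 25681))/2.685 = (38.259 + 164.76)/2.685 = 75.612 mm

75.6 mm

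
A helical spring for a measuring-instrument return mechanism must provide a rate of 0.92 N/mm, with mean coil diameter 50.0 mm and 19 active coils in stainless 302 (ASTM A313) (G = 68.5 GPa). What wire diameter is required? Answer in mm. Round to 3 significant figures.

4.00 mm

d = (8D³N_a·k / G)^(1/4) = (8·50.0³·19·0.92 / (68.5×10³))^0.25
  = (255.18)^0.25 = 3.9968 mm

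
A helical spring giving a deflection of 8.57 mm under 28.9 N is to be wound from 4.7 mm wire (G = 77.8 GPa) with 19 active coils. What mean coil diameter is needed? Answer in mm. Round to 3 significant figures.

Required rate k = F/δ = 28.9/8.57 = 3.3722 N/mm
D = (Gd⁴/(8N_a·k))^(1/3) = (77.8×10³·4.7⁴/(8·19·3.3722))^(1/3)
  = (74064.6)^(1/3) = 41.9956 mm

42.0 mm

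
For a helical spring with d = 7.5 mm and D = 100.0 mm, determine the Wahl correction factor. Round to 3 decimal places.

1.107

C = D/d = 100.0/7.5 = 13.3333
K_W = (4C−1)/(4C−4) + 0.615/C = 52.333/49.333 + 0.0461 = 1.1069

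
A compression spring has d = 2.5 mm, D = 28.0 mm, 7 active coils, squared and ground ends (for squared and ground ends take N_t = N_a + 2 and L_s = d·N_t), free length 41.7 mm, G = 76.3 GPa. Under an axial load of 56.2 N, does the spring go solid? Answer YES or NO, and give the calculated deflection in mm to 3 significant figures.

k = Gd⁴/(8D³N_a) = (76.3×10³)(2.5⁴)/(8·28.0³·7) = 2.4245 N/mm
N_t = 9; L_s = 2.5·9 = 22.5 mm; δ_solid = L₀ − L_s = 41.7 − 22.5 = 19.2 mm
δ = F/k = 56.2/2.4245 = 23.18 mm
δ ≥ δ_solid → spring goes solid

YES, δ = 23.2 mm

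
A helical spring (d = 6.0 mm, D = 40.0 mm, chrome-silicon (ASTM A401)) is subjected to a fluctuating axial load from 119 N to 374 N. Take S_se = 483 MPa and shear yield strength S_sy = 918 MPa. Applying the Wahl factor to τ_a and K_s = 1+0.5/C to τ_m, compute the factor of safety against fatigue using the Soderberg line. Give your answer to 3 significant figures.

3.47

C = D/d = 40.0/6.0 = 6.6667; K_W = (4C−1)/(4C−4)+0.615/C = 1.2246; K_s = 1+0.5/C = 1.0750
F_a = (F_max−F_min)/2 = 127.5 N; F_m = (F_max+F_min)/2 = 246.5 N
τ_a = K_W·8F_aD/(πd³) = 1.2246 × 60.125 = 73.629 MPa
τ_m = K_s·8F_mD/(πd³) = 1.0750 × 116.24 = 124.96 MPa
Soderberg: 1/n_f = τ_a/S_se + τ_m/S_sy = 73.629/483 + 124.96/918 = 0.15244 + 0.13612 = 0.28856
n_f = 1/0.28856 = 3.465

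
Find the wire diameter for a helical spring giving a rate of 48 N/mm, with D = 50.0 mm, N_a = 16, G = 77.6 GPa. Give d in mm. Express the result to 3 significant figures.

d = (8D³N_a·k / G)^(1/4) = (8·50.0³·16·48 / (77.6×10³))^0.25
  = (9896.9)^0.25 = 9.9741 mm

9.97 mm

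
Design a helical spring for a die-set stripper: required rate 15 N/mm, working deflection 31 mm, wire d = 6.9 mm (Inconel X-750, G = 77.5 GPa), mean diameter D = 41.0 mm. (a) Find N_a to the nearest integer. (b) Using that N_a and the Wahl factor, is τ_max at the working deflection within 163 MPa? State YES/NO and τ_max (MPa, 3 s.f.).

N_a = Gd⁴/(8D³k) = (77.5×10³)(6.9⁴)/(8·41.0³·15) = 21.24 → N_a = 21
Actual rate k = Gd⁴/(8D³·21) = 15.172 N/mm
Working load F = kδ = 15.172·31 = 470.33 N
C = 41.0/6.9 = 5.9420; K_W = (4C−1)/(4C−4)+0.615/C = 1.2553
τ_max = K_W·8FD/(πd³) = 1.2553·149.48 = 187.63 MPa
τ_max > 163 MPa → exceeds allowable

(a) 21 coils; (b) NO, τ_max = 188 MPa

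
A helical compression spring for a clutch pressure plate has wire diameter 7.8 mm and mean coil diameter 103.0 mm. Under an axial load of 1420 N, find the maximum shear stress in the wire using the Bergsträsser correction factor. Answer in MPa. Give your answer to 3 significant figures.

Spring index C = D/d = 103.0/7.8 = 13.2051
K_B = (4C+2)/(4C−3) = 54.821/49.821 = 1.1004
τ₀ = 8FD/(πd³) = 8·1420·103.0/(π·7.8³) = 1.17008e+06/1490.8 = 784.84 MPa
τ_max = K·τ₀ = 1.1004 × 784.84 = 863.61 MPa

864 MPa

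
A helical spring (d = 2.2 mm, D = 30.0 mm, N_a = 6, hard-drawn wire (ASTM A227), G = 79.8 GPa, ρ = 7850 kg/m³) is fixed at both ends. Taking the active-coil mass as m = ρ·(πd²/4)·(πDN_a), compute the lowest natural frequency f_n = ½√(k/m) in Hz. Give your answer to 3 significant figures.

146 Hz

k = Gd⁴/(8D³N_a) = (79.8×10³)(2.2⁴)/(8·30.0³·6) = 1.4424 N/mm = 1442.4 N/m
Wire length L = πDN_a = π·30.0·6 = 565.49 mm
m = ρ·(πd²/4)·L = 7850 × 3.8013×10⁻⁶ m² × 0.56549 m = 0.016874 kg
f_n = ½√(k/m) = 0.5·√(1442.4/0.016874) = 0.5·√(85479) = 146.18 Hz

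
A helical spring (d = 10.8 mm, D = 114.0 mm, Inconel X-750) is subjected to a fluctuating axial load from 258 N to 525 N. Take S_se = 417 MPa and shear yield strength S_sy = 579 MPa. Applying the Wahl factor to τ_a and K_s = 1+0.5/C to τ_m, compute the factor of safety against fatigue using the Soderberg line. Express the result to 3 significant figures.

4.05

C = D/d = 114.0/10.8 = 10.5556; K_W = (4C−1)/(4C−4)+0.615/C = 1.1368; K_s = 1+0.5/C = 1.0474
F_a = (F_max−F_min)/2 = 133.5 N; F_m = (F_max+F_min)/2 = 391.5 N
τ_a = K_W·8F_aD/(πd³) = 1.1368 × 30.765 = 34.972 MPa
τ_m = K_s·8F_mD/(πd³) = 1.0474 × 90.221 = 94.494 MPa
Soderberg: 1/n_f = τ_a/S_se + τ_m/S_sy = 34.972/417 + 94.494/579 = 0.08387 + 0.16320 = 0.24707
n_f = 1/0.24707 = 4.047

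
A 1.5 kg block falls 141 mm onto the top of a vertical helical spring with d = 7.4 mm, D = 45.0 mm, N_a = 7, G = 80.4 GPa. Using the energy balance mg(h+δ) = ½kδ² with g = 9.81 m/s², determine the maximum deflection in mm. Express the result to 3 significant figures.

k = Gd⁴/(8D³N_a) = (80.4×10³)(7.4⁴)/(8·45.0³·7) = 47.245 N/mm
W = mg = 1.5 × 9.81 = 14.715 N
½kδ² − Wδ − Wh = 0 → δ = (W + √(W² + 2kWh))/k
δ = (14.715 + √(216.53 + 196050))/47.245 = (14.715 + 443.02)/47.245 = 9.6885 mm

9.69 mm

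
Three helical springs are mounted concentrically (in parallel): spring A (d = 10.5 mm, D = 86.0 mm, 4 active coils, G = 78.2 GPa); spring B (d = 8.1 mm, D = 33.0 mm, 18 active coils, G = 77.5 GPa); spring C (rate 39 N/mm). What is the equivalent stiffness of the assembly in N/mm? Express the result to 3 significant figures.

k_A = Gd⁴/(8D³N_a) = (78.2×10³)(10.5⁴)/(8·86.0³·4) = 46.7 N/mm
k_B = Gd⁴/(8D³N_a) = (77.5×10³)(8.1⁴)/(8·33.0³·18) = 64.467 N/mm
Parallel: k_eq = 46.7 + 64.467 + 39 = 150.17 N/mm

150 N/mm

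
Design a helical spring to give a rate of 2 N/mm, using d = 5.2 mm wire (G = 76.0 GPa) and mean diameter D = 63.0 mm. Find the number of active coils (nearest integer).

14

N_a = Gd⁴/(8D³k) = (76.0×10³ × 5.2⁴)/(8 × 63.0³ × 2)
    = 5.55683e+07 / 4.00075e+06 = 13.89 → 14 coils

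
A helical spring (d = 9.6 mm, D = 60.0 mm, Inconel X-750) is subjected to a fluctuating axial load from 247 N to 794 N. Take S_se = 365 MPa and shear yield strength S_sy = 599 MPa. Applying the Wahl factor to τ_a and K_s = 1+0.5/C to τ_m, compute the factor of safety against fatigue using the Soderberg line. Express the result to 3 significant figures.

C = D/d = 60.0/9.6 = 6.2500; K_W = (4C−1)/(4C−4)+0.615/C = 1.2413; K_s = 1+0.5/C = 1.0800
F_a = (F_max−F_min)/2 = 273.5 N; F_m = (F_max+F_min)/2 = 520.5 N
τ_a = K_W·8F_aD/(πd³) = 1.2413 × 47.232 = 58.627 MPa
τ_m = K_s·8F_mD/(πd³) = 1.0800 × 89.887 = 97.078 MPa
Soderberg: 1/n_f = τ_a/S_se + τ_m/S_sy = 58.627/365 + 97.078/599 = 0.16062 + 0.16207 = 0.32269
n_f = 1/0.32269 = 3.099

3.10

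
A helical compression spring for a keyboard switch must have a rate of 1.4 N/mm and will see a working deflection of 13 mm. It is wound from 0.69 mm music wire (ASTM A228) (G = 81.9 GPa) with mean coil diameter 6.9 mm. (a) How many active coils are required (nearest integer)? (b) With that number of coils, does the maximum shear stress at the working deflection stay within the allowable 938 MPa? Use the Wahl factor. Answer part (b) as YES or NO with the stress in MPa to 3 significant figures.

(a) 5 coils; (b) NO, τ_max = 1120 MPa

N_a = Gd⁴/(8D³k) = (81.9×10³)(0.69⁴)/(8·6.9³·1.4) = 5.046 → N_a = 5
Actual rate k = Gd⁴/(8D³·5) = 1.4128 N/mm
Working load F = kδ = 1.4128·13 = 18.366 N
C = 6.9/0.69 = 10.0000; K_W = (4C−1)/(4C−4)+0.615/C = 1.1448
τ_max = K_W·8FD/(πd³) = 1.1448·982.33 = 1124.6 MPa
τ_max > 938 MPa → exceeds allowable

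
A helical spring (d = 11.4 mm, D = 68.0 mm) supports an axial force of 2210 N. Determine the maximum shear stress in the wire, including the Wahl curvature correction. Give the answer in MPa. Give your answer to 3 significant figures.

324 MPa

Spring index C = D/d = 68.0/11.4 = 5.9649
K_W = (4C−1)/(4C−4) + 0.615/C = 22.860/19.860 + 0.1031 = 1.2542
τ₀ = 8FD/(πd³) = 8·2210·68.0/(π·11.4³) = 1.20224e+06/4654.4 = 258.3 MPa
τ_max = K·τ₀ = 1.2542 × 258.3 = 323.95 MPa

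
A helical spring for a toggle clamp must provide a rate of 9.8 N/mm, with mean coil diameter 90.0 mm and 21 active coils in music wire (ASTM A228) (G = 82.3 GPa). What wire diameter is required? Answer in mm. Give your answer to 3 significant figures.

11.0 mm

d = (8D³N_a·k / G)^(1/4) = (8·90.0³·21·9.8 / (82.3×10³))^0.25
  = (14584)^0.25 = 10.9892 mm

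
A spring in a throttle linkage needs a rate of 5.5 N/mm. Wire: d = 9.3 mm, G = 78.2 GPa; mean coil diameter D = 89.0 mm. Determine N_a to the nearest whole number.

19

N_a = Gd⁴/(8D³k) = (78.2×10³ × 9.3⁴)/(8 × 89.0³ × 5.5)
    = 5.84977e+08 / 3.10186e+07 = 18.86 → 19 coils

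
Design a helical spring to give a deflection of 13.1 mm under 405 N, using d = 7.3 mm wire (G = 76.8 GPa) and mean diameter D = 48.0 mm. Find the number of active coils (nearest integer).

8

Required rate k = F/δ = 405/13.1 = 30.916 N/mm
N_a = Gd⁴/(8D³k) = (76.8×10³ × 7.3⁴)/(8 × 48.0³ × 30.916)
    = 2.18098e+08 / 2.73525e+07 = 7.974 → 8 coils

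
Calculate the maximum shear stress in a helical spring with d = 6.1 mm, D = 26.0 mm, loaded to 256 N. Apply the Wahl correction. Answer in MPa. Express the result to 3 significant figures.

Spring index C = D/d = 26.0/6.1 = 4.2623
K_W = (4C−1)/(4C−4) + 0.615/C = 16.049/13.049 + 0.1443 = 1.3742
τ₀ = 8FD/(πd³) = 8·256·26.0/(π·6.1³) = 53248/713.08 = 74.673 MPa
τ_max = K·τ₀ = 1.3742 × 74.673 = 102.61 MPa

103 MPa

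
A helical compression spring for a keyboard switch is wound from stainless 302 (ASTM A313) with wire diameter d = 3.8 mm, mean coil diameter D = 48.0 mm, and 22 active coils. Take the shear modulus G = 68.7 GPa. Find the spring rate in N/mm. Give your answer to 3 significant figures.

0.736 N/mm

k = Gd⁴/(8D³N_a) = (68.7×10³ × 3.8⁴) / (8 × 48.0³ × 22)
  = 1.43249e+07 / 1.94642e+07 = 0.73596 N/mm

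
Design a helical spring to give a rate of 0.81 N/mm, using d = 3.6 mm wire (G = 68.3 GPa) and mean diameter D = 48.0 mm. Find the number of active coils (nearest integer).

16

N_a = Gd⁴/(8D³k) = (68.3×10³ × 3.6⁴)/(8 × 48.0³ × 0.81)
    = 1.14718e+07 / 716636 = 16.01 → 16 coils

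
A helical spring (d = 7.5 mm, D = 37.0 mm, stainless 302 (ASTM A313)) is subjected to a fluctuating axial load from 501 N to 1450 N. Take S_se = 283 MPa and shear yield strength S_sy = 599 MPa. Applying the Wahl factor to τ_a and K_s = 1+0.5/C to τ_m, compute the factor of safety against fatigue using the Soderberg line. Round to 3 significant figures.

C = D/d = 37.0/7.5 = 4.9333; K_W = (4C−1)/(4C−4)+0.615/C = 1.3153; K_s = 1+0.5/C = 1.1014
F_a = (F_max−F_min)/2 = 474.5 N; F_m = (F_max+F_min)/2 = 975.5 N
τ_a = K_W·8F_aD/(πd³) = 1.3153 × 105.97 = 139.39 MPa
τ_m = K_s·8F_mD/(πd³) = 1.1014 × 217.86 = 239.94 MPa
Soderberg: 1/n_f = τ_a/S_se + τ_m/S_sy = 139.39/283 + 239.94/599 = 0.49254 + 0.40058 = 0.89312
n_f = 1/0.89312 = 1.12

1.12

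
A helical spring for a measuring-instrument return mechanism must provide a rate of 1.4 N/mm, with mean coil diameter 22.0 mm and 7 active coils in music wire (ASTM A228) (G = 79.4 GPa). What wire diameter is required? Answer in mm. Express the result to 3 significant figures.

1.80 mm

d = (8D³N_a·k / G)^(1/4) = (8·22.0³·7·1.4 / (79.4×10³))^0.25
  = (10.514)^0.25 = 1.8007 mm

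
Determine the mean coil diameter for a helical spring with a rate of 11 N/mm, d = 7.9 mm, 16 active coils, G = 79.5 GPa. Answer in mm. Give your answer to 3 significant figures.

60.4 mm

D = (Gd⁴/(8N_a·k))^(1/3) = (79.5×10³·7.9⁴/(8·16·11))^(1/3)
  = (219924)^(1/3) = 60.3612 mm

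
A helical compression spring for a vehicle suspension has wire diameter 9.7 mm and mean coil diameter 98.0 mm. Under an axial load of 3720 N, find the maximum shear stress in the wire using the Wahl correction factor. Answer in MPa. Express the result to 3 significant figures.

1160 MPa

Spring index C = D/d = 98.0/9.7 = 10.1031
K_W = (4C−1)/(4C−4) + 0.615/C = 39.412/36.412 + 0.0609 = 1.1433
τ₀ = 8FD/(πd³) = 8·3720·98.0/(π·9.7³) = 2.91648e+06/2867.2 = 1017.2 MPa
τ_max = K·τ₀ = 1.1433 × 1017.2 = 1162.9 MPa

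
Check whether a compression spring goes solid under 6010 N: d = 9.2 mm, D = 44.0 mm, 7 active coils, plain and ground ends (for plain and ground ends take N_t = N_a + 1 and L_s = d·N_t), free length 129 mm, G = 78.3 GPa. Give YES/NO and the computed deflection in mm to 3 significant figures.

k = Gd⁴/(8D³N_a) = (78.3×10³)(9.2⁴)/(8·44.0³·7) = 117.59 N/mm
N_t = 8; L_s = 9.2·8 = 73.6 mm; δ_solid = L₀ − L_s = 129 − 73.6 = 55.4 mm
δ = F/k = 6010/117.59 = 51.11 mm
δ < δ_solid → spring does not go solid

NO, δ = 51.1 mm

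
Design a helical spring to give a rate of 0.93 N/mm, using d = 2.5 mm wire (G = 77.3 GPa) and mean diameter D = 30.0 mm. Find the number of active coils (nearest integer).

N_a = Gd⁴/(8D³k) = (77.3×10³ × 2.5⁴)/(8 × 30.0³ × 0.93)
    = 3.01953e+06 / 200880 = 15.03 → 15 coils

15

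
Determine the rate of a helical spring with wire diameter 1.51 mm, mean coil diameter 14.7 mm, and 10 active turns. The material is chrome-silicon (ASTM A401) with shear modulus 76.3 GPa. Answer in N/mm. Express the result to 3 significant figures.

1.56 N/mm

k = Gd⁴/(8D³N_a) = (76.3×10³ × 1.51⁴) / (8 × 14.7³ × 10)
  = 396673 / 254122 = 1.561 N/mm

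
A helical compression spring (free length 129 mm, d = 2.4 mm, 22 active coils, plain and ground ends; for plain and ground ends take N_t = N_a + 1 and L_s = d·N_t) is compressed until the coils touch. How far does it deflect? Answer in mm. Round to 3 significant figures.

73.8 mm

N_t = 23; L_s = 2.4·23 = 55.2 mm
δ_solid = L₀ − L_s = 129 − 55.2 = 73.8 mm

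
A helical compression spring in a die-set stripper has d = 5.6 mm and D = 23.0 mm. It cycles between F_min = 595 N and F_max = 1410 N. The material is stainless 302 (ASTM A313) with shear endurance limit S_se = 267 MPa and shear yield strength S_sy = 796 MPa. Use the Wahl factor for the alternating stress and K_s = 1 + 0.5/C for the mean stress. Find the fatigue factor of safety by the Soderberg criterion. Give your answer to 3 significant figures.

C = D/d = 23.0/5.6 = 4.1071; K_W = (4C−1)/(4C−4)+0.615/C = 1.3911; K_s = 1+0.5/C = 1.1217
F_a = (F_max−F_min)/2 = 407.5 N; F_m = (F_max+F_min)/2 = 1002.5 N
τ_a = K_W·8F_aD/(πd³) = 1.3911 × 135.9 = 189.06 MPa
τ_m = K_s·8F_mD/(πd³) = 1.1217 × 334.34 = 375.04 MPa
Soderberg: 1/n_f = τ_a/S_se + τ_m/S_sy = 189.06/267 + 375.04/796 = 0.70808 + 0.47116 = 1.1792
n_f = 1/1.1792 = 0.848

0.848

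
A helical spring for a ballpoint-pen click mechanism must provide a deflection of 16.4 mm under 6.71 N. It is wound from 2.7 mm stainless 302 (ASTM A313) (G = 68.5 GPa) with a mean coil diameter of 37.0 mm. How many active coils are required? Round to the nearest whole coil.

Required rate k = F/δ = 6.71/16.4 = 0.40915 N/mm
N_a = Gd⁴/(8D³k) = (68.5×10³ × 2.7⁴)/(8 × 37.0³ × 0.40915)
    = 3.64037e+06 / 165796 = 21.96 → 22 coils

22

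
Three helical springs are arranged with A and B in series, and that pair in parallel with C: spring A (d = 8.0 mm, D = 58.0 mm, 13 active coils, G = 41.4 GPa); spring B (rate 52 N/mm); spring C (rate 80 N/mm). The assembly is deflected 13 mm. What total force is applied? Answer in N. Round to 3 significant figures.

1130 N

k_A = Gd⁴/(8D³N_a) = (41.4×10³)(8.0⁴)/(8·58.0³·13) = 8.3569 N/mm
Springs A,B series: k_AB = 1/(1/8.3569+1/52) = 7.1998 N/mm; parallel with C: k_eq = 7.1998+80 = 87.2 N/mm
F = k_eq·δ = 87.2·13 = 1133.6 N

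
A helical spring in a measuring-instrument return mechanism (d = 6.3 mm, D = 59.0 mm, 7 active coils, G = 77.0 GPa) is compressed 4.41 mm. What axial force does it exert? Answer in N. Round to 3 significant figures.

k = Gd⁴/(8D³N_a) = (77.0×10³)(6.3⁴)/(8·59.0³·7) = 10.547 N/mm
F = k·δ = 10.547 × 4.41 = 46.51 N

46.5 N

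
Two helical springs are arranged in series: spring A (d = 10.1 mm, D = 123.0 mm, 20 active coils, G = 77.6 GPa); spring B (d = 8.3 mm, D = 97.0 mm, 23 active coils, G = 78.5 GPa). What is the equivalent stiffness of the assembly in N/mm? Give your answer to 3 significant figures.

k_A = Gd⁴/(8D³N_a) = (77.6×10³)(10.1⁴)/(8·123.0³·20) = 2.7121 N/mm
k_B = Gd⁴/(8D³N_a) = (78.5×10³)(8.3⁴)/(8·97.0³·23) = 2.2184 N/mm
Series: 1/k_eq = 1/2.7121 + 1/2.2184 = 0.81948; k_eq = 1.2203 N/mm

1.22 N/mm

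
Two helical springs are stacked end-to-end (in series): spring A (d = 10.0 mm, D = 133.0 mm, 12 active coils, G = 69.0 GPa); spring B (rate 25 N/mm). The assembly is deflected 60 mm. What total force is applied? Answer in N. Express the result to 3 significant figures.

163 N

k_A = Gd⁴/(8D³N_a) = (69.0×10³)(10.0⁴)/(8·133.0³·12) = 3.0551 N/mm
Series: 1/k_eq = 1/3.0551 + 1/25 = 0.36732; k_eq = 2.7224 N/mm
F = k_eq·δ = 2.7224·60 = 163.34 N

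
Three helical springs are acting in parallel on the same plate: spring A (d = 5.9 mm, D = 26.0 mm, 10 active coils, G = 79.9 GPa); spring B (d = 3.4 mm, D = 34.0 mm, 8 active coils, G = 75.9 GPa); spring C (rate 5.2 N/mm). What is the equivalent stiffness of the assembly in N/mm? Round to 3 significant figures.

78.1 N/mm

k_A = Gd⁴/(8D³N_a) = (79.9×10³)(5.9⁴)/(8·26.0³·10) = 68.856 N/mm
k_B = Gd⁴/(8D³N_a) = (75.9×10³)(3.4⁴)/(8·34.0³·8) = 4.0322 N/mm
Parallel: k_eq = 68.856 + 4.0322 + 5.2 = 78.089 N/mm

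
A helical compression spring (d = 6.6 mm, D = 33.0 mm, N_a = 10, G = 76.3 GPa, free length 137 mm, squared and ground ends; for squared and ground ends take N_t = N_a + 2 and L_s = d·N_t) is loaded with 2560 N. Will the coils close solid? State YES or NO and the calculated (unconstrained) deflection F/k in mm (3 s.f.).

k = Gd⁴/(8D³N_a) = (76.3×10³)(6.6⁴)/(8·33.0³·10) = 50.358 N/mm
N_t = 12; L_s = 6.6·12 = 79.2 mm; δ_solid = L₀ − L_s = 137 − 79.2 = 57.8 mm
δ = F/k = 2560/50.358 = 50.836 mm
δ < δ_solid → spring does not go solid

NO, δ = 50.8 mm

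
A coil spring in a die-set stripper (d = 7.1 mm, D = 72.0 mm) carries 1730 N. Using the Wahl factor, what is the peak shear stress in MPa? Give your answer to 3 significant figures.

Spring index C = D/d = 72.0/7.1 = 10.1408
K_W = (4C−1)/(4C−4) + 0.615/C = 39.563/36.563 + 0.0606 = 1.1427
τ₀ = 8FD/(πd³) = 8·1730·72.0/(π·7.1³) = 996480/1124.4 = 886.22 MPa
τ_max = K·τ₀ = 1.1427 × 886.22 = 1012.7 MPa

1010 MPa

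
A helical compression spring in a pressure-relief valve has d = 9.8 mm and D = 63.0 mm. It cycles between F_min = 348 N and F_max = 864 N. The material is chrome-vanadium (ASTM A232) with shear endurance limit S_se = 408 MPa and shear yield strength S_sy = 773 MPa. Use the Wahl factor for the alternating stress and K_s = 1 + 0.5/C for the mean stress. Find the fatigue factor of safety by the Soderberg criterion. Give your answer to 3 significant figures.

C = D/d = 63.0/9.8 = 6.4286; K_W = (4C−1)/(4C−4)+0.615/C = 1.2338; K_s = 1+0.5/C = 1.0778
F_a = (F_max−F_min)/2 = 258 N; F_m = (F_max+F_min)/2 = 606 N
τ_a = K_W·8F_aD/(πd³) = 1.2338 × 43.977 = 54.259 MPa
τ_m = K_s·8F_mD/(πd³) = 1.0778 × 103.29 = 111.33 MPa
Soderberg: 1/n_f = τ_a/S_se + τ_m/S_sy = 54.259/408 + 111.33/773 = 0.13299 + 0.14402 = 0.27701
n_f = 1/0.27701 = 3.61

3.61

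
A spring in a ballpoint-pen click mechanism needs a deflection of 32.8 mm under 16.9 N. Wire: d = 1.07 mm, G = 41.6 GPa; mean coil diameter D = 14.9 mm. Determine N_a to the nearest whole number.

4

Required rate k = F/δ = 16.9/32.8 = 0.51524 N/mm
N_a = Gd⁴/(8D³k) = (41.6×10³ × 1.07⁴)/(8 × 14.9³ × 0.51524)
    = 54529.1 / 13635.2 = 3.999 → 4 coils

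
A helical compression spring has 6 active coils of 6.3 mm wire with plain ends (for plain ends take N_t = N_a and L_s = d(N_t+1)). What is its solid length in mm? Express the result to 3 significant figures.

44.1 mm

plain ends: N_t = N_a = 6
L_s = d·(N_t+1) = 6.3 × 7 = 44.1 mm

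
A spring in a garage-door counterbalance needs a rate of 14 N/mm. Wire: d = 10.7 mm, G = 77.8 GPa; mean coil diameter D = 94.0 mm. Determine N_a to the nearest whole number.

N_a = Gd⁴/(8D³k) = (77.8×10³ × 10.7⁴)/(8 × 94.0³ × 14)
    = 1.0198e+09 / 9.30254e+07 = 10.96 → 11 coils

11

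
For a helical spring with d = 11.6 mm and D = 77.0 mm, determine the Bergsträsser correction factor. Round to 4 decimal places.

C = D/d = 77.0/11.6 = 6.6379
K_B = (4C+2)/(4C−3) = 28.552/23.552 = 1.2123

1.2123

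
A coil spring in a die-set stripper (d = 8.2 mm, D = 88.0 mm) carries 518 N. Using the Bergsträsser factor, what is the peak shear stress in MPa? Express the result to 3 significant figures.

237 MPa

Spring index C = D/d = 88.0/8.2 = 10.7317
K_B = (4C+2)/(4C−3) = 44.927/39.927 = 1.1252
τ₀ = 8FD/(πd³) = 8·518·88.0/(π·8.2³) = 364672/1732.2 = 210.53 MPa
τ_max = K·τ₀ = 1.1252 × 210.53 = 236.89 MPa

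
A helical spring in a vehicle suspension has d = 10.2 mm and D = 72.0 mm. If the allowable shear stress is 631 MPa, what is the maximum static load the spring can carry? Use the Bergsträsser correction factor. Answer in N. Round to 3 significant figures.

C = D/d = 72.0/10.2 = 7.0588
K_B = (4C+2)/(4C−3) = 30.235/25.235 = 1.1981
τ_max = K·8FD/(πd³) → F_max = τ_allow·πd³/(8DK)
F_max = 631·π·10.2³/(8·72.0·1.1981) = 2.1037e+06/690.13 = 3048.3 N

3050 N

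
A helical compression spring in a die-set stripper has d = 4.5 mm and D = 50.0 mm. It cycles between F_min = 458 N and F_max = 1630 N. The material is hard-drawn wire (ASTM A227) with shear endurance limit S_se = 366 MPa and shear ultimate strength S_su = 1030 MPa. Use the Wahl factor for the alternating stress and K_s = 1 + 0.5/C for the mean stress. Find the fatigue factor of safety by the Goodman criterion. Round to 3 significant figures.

C = D/d = 50.0/4.5 = 11.1111; K_W = (4C−1)/(4C−4)+0.615/C = 1.1295; K_s = 1+0.5/C = 1.0450
F_a = (F_max−F_min)/2 = 586 N; F_m = (F_max+F_min)/2 = 1044 N
τ_a = K_W·8F_aD/(πd³) = 1.1295 × 818.79 = 924.84 MPa
τ_m = K_s·8F_mD/(πd³) = 1.0450 × 1458.7 = 1524.4 MPa
Goodman: 1/n_f = τ_a/S_se + τ_m/S_su = 924.84/366 + 1524.4/1030 = 2.52688 + 1.47997 = 4.0069
n_f = 1/4.0069 = 0.2496

0.250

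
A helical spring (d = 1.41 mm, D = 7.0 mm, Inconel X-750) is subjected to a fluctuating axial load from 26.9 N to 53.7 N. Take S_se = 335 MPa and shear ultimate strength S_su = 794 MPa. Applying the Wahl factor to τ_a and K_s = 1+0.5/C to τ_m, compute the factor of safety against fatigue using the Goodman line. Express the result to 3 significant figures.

C = D/d = 7.0/1.41 = 4.9645; K_W = (4C−1)/(4C−4)+0.615/C = 1.3131; K_s = 1+0.5/C = 1.1007
F_a = (F_max−F_min)/2 = 13.4 N; F_m = (F_max+F_min)/2 = 40.3 N
τ_a = K_W·8F_aD/(πd³) = 1.3131 × 85.209 = 111.88 MPa
τ_m = K_s·8F_mD/(πd³) = 1.1007 × 256.26 = 282.07 MPa
Goodman: 1/n_f = τ_a/S_se + τ_m/S_su = 111.88/335 + 282.07/794 = 0.33398 + 0.35525 = 0.68924
n_f = 1/0.68924 = 1.451

1.45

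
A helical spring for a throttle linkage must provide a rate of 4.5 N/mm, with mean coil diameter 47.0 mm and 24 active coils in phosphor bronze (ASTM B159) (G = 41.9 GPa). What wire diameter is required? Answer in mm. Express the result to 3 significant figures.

6.80 mm

d = (8D³N_a·k / G)^(1/4) = (8·47.0³·24·4.5 / (41.9×10³))^0.25
  = (2140.9)^0.25 = 6.8022 mm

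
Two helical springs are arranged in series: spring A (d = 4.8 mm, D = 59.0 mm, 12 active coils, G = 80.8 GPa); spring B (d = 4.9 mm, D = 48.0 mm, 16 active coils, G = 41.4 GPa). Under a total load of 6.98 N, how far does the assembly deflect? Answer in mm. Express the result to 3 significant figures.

7.35 mm

k_A = Gd⁴/(8D³N_a) = (80.8×10³)(4.8⁴)/(8·59.0³·12) = 2.1754 N/mm
k_B = Gd⁴/(8D³N_a) = (41.4×10³)(4.9⁴)/(8·48.0³·16) = 1.686 N/mm
Series: 1/k_eq = 1/2.1754 + 1/1.686 = 1.0528; k_eq = 0.94984 N/mm
δ = F/k_eq = 6.98/0.94984 = 7.3486 mm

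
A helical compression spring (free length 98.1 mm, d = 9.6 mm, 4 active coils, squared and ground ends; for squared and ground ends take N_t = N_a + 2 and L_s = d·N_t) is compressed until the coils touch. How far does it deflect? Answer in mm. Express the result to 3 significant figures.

40.5 mm

N_t = 6; L_s = 9.6·6 = 57.6 mm
δ_solid = L₀ − L_s = 98.1 − 57.6 = 40.5 mm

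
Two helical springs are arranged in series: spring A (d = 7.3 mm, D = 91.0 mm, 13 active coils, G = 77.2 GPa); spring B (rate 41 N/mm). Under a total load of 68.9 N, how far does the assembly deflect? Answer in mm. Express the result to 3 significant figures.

26.3 mm

k_A = Gd⁴/(8D³N_a) = (77.2×10³)(7.3⁴)/(8·91.0³·13) = 2.7974 N/mm
Series: 1/k_eq = 1/2.7974 + 1/41 = 0.38187; k_eq = 2.6187 N/mm
δ = F/k_eq = 68.9/2.6187 = 26.311 mm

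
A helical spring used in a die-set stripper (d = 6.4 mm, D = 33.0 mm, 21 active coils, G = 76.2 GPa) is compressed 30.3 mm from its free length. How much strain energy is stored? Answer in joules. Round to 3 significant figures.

9.72 J

k = Gd⁴/(8D³N_a) = (76.2×10³)(6.4⁴)/(8·33.0³·21) = 21.175 N/mm
U = ½kδ² = 0.5 × 21.175 × 30.3² = 9720.3 N·mm = 9.7203 J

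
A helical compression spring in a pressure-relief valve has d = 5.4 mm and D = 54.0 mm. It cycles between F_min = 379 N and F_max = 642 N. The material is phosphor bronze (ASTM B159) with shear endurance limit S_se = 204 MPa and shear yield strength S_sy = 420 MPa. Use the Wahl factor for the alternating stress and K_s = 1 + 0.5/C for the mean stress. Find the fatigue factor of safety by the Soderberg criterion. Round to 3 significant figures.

C = D/d = 54.0/5.4 = 10.0000; K_W = (4C−1)/(4C−4)+0.615/C = 1.1448; K_s = 1+0.5/C = 1.0500
F_a = (F_max−F_min)/2 = 131.5 N; F_m = (F_max+F_min)/2 = 510.5 N
τ_a = K_W·8F_aD/(πd³) = 1.1448 × 114.84 = 131.47 MPa
τ_m = K_s·8F_mD/(πd³) = 1.0500 × 445.81 = 468.1 MPa
Soderberg: 1/n_f = τ_a/S_se + τ_m/S_sy = 131.47/204 + 468.1/420 = 0.64445 + 1.11452 = 1.759
n_f = 1/1.759 = 0.5685

0.569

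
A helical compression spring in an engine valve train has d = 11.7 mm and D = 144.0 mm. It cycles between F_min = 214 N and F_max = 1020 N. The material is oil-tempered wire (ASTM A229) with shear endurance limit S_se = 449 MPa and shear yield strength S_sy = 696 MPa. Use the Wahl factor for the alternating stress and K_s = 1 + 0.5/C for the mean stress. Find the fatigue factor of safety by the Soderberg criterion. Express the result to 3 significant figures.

2.27

C = D/d = 144.0/11.7 = 12.3077; K_W = (4C−1)/(4C−4)+0.615/C = 1.1163; K_s = 1+0.5/C = 1.0406
F_a = (F_max−F_min)/2 = 403 N; F_m = (F_max+F_min)/2 = 617 N
τ_a = K_W·8F_aD/(πd³) = 1.1163 × 92.268 = 103 MPa
τ_m = K_s·8F_mD/(πd³) = 1.0406 × 141.26 = 147 MPa
Soderberg: 1/n_f = τ_a/S_se + τ_m/S_sy = 103/449 + 147/696 = 0.22939 + 0.21121 = 0.4406
n_f = 1/0.4406 = 2.27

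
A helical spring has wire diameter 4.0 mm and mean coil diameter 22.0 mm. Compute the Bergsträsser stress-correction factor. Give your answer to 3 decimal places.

1.263

C = D/d = 22.0/4.0 = 5.5000
K_B = (4C+2)/(4C−3) = 24.000/19.000 = 1.2632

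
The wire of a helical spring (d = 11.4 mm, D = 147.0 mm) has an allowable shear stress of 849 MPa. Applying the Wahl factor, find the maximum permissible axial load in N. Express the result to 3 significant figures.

C = D/d = 147.0/11.4 = 12.8947
K_W = (4C−1)/(4C−4) + 0.615/C = 50.579/47.579 + 0.0477 = 1.1107
τ_max = K·8FD/(πd³) → F_max = τ_allow·πd³/(8DK)
F_max = 849·π·11.4³/(8·147.0·1.1107) = 3.9516e+06/1306.2 = 3025.2 N

3030 N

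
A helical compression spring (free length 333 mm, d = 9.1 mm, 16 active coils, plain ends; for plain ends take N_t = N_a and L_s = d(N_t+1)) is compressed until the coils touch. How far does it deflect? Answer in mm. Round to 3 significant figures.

N_t = 16; L_s = 9.1·17 = 154.7 mm
δ_solid = L₀ − L_s = 333 − 154.7 = 178.3 mm

178 mm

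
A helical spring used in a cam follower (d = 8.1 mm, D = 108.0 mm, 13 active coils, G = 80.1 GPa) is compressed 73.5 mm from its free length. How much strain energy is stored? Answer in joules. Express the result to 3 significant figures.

k = Gd⁴/(8D³N_a) = (80.1×10³)(8.1⁴)/(8·108.0³·13) = 2.6319 N/mm
U = ½kδ² = 0.5 × 2.6319 × 73.5² = 7109.1 N·mm = 7.1091 J

7.11 J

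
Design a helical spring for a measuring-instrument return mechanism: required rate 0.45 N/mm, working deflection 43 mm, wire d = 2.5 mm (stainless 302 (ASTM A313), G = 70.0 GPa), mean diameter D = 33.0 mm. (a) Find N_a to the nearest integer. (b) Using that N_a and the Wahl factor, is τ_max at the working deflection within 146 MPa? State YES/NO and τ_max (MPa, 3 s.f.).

N_a = Gd⁴/(8D³k) = (70.0×10³)(2.5⁴)/(8·33.0³·0.45) = 21.14 → N_a = 21
Actual rate k = Gd⁴/(8D³·21) = 0.4529 N/mm
Working load F = kδ = 0.4529·43 = 19.475 N
C = 33.0/2.5 = 13.2000; K_W = (4C−1)/(4C−4)+0.615/C = 1.1081
τ_max = K_W·8FD/(πd³) = 1.1081·104.74 = 116.06 MPa
τ_max ≤ 146 MPa → acceptable

(a) 21 coils; (b) YES, τ_max = 116 MPa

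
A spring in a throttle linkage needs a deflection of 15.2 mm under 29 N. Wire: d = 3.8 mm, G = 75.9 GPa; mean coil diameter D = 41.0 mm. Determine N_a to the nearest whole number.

15

Required rate k = F/δ = 29/15.2 = 1.9079 N/mm
N_a = Gd⁴/(8D³k) = (75.9×10³ × 3.8⁴)/(8 × 41.0³ × 1.9079)
    = 1.58262e+07 / 1.05195e+06 = 15.04 → 15 coils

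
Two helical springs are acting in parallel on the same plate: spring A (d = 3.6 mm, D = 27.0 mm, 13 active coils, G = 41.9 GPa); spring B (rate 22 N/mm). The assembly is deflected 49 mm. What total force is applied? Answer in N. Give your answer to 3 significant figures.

k_A = Gd⁴/(8D³N_a) = (41.9×10³)(3.6⁴)/(8·27.0³·13) = 3.4379 N/mm
Parallel: k_eq = 3.4379 + 22 = 25.438 N/mm
F = k_eq·δ = 25.438·49 = 1246.5 N

1250 N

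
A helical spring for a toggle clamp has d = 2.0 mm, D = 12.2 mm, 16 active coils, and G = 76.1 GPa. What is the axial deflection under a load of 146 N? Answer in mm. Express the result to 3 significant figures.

27.9 mm

k = Gd⁴/(8D³N_a) = (76.1×10³)(2.0⁴)/(8·12.2³·16) = 5.2386 N/mm
δ = F/k = 146 / 5.2386 = 27.87 mm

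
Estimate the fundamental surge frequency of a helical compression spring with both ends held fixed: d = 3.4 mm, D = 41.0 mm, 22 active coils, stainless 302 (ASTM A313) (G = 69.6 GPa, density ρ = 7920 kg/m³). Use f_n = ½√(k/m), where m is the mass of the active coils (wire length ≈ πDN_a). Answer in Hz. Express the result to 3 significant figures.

k = Gd⁴/(8D³N_a) = (69.6×10³)(3.4⁴)/(8·41.0³·22) = 0.76676 N/mm = 766.76 N/m
Wire length L = πDN_a = π·41.0·22 = 2833.7 mm
m = ρ·(πd²/4)·L = 7920 × 9.0792×10⁻⁶ m² × 2.8337 m = 0.20376 kg
f_n = ½√(k/m) = 0.5·√(766.76/0.20376) = 0.5·√(3763) = 30.672 Hz

30.7 Hz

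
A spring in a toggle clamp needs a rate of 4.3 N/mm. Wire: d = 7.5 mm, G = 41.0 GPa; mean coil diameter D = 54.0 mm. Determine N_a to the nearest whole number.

N_a = Gd⁴/(8D³k) = (41.0×10³ × 7.5⁴)/(8 × 54.0³ × 4.3)
    = 1.29727e+08 / 5.41676e+06 = 23.95 → 24 coils

24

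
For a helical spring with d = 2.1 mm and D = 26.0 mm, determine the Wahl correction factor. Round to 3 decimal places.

C = D/d = 26.0/2.1 = 12.3810
K_W = (4C−1)/(4C−4) + 0.615/C = 48.524/45.524 + 0.0497 = 1.1156

1.116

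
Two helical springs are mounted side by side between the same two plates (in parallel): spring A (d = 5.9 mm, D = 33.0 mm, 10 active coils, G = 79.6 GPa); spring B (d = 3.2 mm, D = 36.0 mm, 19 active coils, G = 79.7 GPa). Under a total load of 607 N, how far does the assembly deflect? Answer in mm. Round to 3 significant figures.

17.5 mm

k_A = Gd⁴/(8D³N_a) = (79.6×10³)(5.9⁴)/(8·33.0³·10) = 33.55 N/mm
k_B = Gd⁴/(8D³N_a) = (79.7×10³)(3.2⁴)/(8·36.0³·19) = 1.1784 N/mm
Parallel: k_eq = 33.55 + 1.1784 = 34.728 N/mm
δ = F/k_eq = 607/34.728 = 17.479 mm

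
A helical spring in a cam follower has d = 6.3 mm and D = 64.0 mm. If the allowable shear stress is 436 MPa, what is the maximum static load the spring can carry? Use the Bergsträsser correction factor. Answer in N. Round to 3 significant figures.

590 N

C = D/d = 64.0/6.3 = 10.1587
K_B = (4C+2)/(4C−3) = 42.635/37.635 = 1.1329
τ_max = K·8FD/(πd³) → F_max = τ_allow·πd³/(8DK)
F_max = 436·π·6.3³/(8·64.0·1.1329) = 3.425e+05/580.02 = 590.49 N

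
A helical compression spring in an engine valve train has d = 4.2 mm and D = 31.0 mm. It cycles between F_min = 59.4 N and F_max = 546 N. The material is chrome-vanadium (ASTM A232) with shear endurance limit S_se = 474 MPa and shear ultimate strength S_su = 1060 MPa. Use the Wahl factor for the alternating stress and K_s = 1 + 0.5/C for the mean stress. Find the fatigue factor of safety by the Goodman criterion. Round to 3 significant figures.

C = D/d = 31.0/4.2 = 7.3810; K_W = (4C−1)/(4C−4)+0.615/C = 1.2009; K_s = 1+0.5/C = 1.0677
F_a = (F_max−F_min)/2 = 243.3 N; F_m = (F_max+F_min)/2 = 302.7 N
τ_a = K_W·8F_aD/(πd³) = 1.2009 × 259.24 = 311.31 MPa
τ_m = K_s·8F_mD/(πd³) = 1.0677 × 322.53 = 344.38 MPa
Goodman: 1/n_f = τ_a/S_se + τ_m/S_su = 311.31/474 + 344.38/1060 = 0.65677 + 0.32488 = 0.98165
n_f = 1/0.98165 = 1.019

1.02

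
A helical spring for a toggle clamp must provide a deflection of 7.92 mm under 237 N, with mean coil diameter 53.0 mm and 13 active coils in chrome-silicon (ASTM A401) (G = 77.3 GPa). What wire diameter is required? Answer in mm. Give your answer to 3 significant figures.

Required rate k = F/δ = 237/7.92 = 29.924 N/mm
d = (8D³N_a·k / G)^(1/4) = (8·53.0³·13·29.924 / (77.3×10³))^0.25
  = (5993.8)^0.25 = 8.7989 mm

8.80 mm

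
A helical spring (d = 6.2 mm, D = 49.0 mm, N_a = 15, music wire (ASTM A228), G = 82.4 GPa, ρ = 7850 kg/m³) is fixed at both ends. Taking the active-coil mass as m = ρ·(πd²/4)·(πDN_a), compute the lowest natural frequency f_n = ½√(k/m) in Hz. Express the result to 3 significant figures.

k = Gd⁴/(8D³N_a) = (82.4×10³)(6.2⁴)/(8·49.0³·15) = 8.6243 N/mm = 8624.3 N/m
Wire length L = πDN_a = π·49.0·15 = 2309.1 mm
m = ρ·(πd²/4)·L = 7850 × 30.191×10⁻⁶ m² × 2.3091 m = 0.54724 kg
f_n = ½√(k/m) = 0.5·√(8624.3/0.54724) = 0.5·√(15760) = 62.769 Hz

62.8 Hz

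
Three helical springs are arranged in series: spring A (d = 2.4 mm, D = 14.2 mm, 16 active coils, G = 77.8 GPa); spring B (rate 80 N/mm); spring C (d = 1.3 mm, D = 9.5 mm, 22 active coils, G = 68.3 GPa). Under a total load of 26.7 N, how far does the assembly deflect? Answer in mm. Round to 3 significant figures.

k_A = Gd⁴/(8D³N_a) = (77.8×10³)(2.4⁴)/(8·14.2³·16) = 7.0429 N/mm
k_C = Gd⁴/(8D³N_a) = (68.3×10³)(1.3⁴)/(8·9.5³·22) = 1.2927 N/mm
Series: 1/k_eq = 1/7.0429 + 1/80 + 1/1.2927 = 0.92804; k_eq = 1.0775 N/mm
δ = F/k_eq = 26.7/1.0775 = 24.779 mm

24.8 mm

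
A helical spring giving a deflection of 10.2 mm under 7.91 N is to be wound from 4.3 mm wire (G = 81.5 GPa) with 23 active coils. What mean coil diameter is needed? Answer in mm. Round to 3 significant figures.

Required rate k = F/δ = 7.91/10.2 = 0.77549 N/mm
D = (Gd⁴/(8N_a·k))^(1/3) = (81.5×10³·4.3⁴/(8·23·0.77549))^(1/3)
  = (195271)^(1/3) = 58.0157 mm

58.0 mm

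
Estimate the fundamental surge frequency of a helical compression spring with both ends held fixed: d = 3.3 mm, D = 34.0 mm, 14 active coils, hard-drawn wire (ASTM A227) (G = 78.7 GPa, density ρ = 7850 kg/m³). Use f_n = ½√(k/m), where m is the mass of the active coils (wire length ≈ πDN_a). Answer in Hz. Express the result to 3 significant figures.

72.7 Hz

k = Gd⁴/(8D³N_a) = (78.7×10³)(3.3⁴)/(8·34.0³·14) = 2.1202 N/mm = 2120.2 N/m
Wire length L = πDN_a = π·34.0·14 = 1495.4 mm
m = ρ·(πd²/4)·L = 7850 × 8.553×10⁻⁶ m² × 1.4954 m = 0.1004 kg
f_n = ½√(k/m) = 0.5·√(2120.2/0.1004) = 0.5·√(21117) = 72.658 Hz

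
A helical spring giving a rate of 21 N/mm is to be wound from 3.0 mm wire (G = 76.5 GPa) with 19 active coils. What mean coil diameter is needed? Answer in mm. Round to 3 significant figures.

12.5 mm

D = (Gd⁴/(8N_a·k))^(1/3) = (76.5×10³·3.0⁴/(8·19·21))^(1/3)
  = (1941.26)^(1/3) = 12.4746 mm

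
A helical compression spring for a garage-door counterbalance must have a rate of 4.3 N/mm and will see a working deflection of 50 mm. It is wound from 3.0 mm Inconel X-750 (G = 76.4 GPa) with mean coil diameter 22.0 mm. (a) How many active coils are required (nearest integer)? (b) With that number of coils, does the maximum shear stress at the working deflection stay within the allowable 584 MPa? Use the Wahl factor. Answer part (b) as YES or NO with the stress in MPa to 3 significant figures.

N_a = Gd⁴/(8D³k) = (76.4×10³)(3.0⁴)/(8·22.0³·4.3) = 16.89 → N_a = 17
Actual rate k = Gd⁴/(8D³·17) = 4.2734 N/mm
Working load F = kδ = 4.2734·50 = 213.67 N
C = 22.0/3.0 = 7.3333; K_W = (4C−1)/(4C−4)+0.615/C = 1.2023
τ_max = K_W·8FD/(πd³) = 1.2023·443.34 = 533.03 MPa
τ_max ≤ 584 MPa → acceptable

(a) 17 coils; (b) YES, τ_max = 533 MPa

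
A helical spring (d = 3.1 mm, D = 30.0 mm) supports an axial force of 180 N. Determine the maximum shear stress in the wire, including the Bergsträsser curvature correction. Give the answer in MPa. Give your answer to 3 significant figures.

Spring index C = D/d = 30.0/3.1 = 9.6774
K_B = (4C+2)/(4C−3) = 40.710/35.710 = 1.1400
τ₀ = 8FD/(πd³) = 8·180·30.0/(π·3.1³) = 43200/93.591 = 461.58 MPa
τ_max = K·τ₀ = 1.1400 × 461.58 = 526.21 MPa

526 MPa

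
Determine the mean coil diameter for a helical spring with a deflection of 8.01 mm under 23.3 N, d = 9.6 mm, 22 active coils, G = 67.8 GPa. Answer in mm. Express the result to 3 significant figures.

104 mm

Required rate k = F/δ = 23.3/8.01 = 2.9089 N/mm
D = (Gd⁴/(8N_a·k))^(1/3) = (67.8×10³·9.6⁴/(8·22·2.9089))^(1/3)
  = (1.12481e+06)^(1/3) = 103.9983 mm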